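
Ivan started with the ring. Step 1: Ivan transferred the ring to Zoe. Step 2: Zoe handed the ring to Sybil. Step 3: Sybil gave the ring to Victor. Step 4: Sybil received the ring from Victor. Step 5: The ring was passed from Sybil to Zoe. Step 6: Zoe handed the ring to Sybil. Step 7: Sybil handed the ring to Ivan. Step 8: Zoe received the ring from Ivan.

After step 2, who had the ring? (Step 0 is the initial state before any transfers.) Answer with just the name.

Answer: Sybil

Derivation:
Tracking the ring holder through step 2:
After step 0 (start): Ivan
After step 1: Zoe
After step 2: Sybil

At step 2, the holder is Sybil.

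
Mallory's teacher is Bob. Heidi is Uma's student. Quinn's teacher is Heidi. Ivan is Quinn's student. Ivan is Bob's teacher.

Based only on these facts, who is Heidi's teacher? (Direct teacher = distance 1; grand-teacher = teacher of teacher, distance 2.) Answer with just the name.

Answer: Uma

Derivation:
Reconstructing the teacher chain from the given facts:
  Uma -> Heidi -> Quinn -> Ivan -> Bob -> Mallory
(each arrow means 'teacher of the next')
Positions in the chain (0 = top):
  position of Uma: 0
  position of Heidi: 1
  position of Quinn: 2
  position of Ivan: 3
  position of Bob: 4
  position of Mallory: 5

Heidi is at position 1; the teacher is 1 step up the chain, i.e. position 0: Uma.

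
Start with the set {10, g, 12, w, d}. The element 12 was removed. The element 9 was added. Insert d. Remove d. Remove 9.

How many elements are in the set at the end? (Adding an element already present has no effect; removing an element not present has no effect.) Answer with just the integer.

Tracking the set through each operation:
Start: {10, 12, d, g, w}
Event 1 (remove 12): removed. Set: {10, d, g, w}
Event 2 (add 9): added. Set: {10, 9, d, g, w}
Event 3 (add d): already present, no change. Set: {10, 9, d, g, w}
Event 4 (remove d): removed. Set: {10, 9, g, w}
Event 5 (remove 9): removed. Set: {10, g, w}

Final set: {10, g, w} (size 3)

Answer: 3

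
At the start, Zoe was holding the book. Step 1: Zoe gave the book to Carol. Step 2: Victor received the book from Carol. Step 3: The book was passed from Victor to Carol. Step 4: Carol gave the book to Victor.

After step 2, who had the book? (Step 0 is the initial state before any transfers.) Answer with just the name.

Tracking the book holder through step 2:
After step 0 (start): Zoe
After step 1: Carol
After step 2: Victor

At step 2, the holder is Victor.

Answer: Victor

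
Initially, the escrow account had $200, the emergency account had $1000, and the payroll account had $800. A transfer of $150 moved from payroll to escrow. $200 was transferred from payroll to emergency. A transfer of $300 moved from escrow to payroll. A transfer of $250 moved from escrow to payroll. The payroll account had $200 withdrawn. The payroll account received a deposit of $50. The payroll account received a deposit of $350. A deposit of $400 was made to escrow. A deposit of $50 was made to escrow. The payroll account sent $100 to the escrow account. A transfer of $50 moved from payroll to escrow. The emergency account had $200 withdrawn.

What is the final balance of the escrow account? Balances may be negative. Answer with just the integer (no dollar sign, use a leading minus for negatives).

Answer: 400

Derivation:
Tracking account balances step by step:
Start: escrow=200, emergency=1000, payroll=800
Event 1 (transfer 150 payroll -> escrow): payroll: 800 - 150 = 650, escrow: 200 + 150 = 350. Balances: escrow=350, emergency=1000, payroll=650
Event 2 (transfer 200 payroll -> emergency): payroll: 650 - 200 = 450, emergency: 1000 + 200 = 1200. Balances: escrow=350, emergency=1200, payroll=450
Event 3 (transfer 300 escrow -> payroll): escrow: 350 - 300 = 50, payroll: 450 + 300 = 750. Balances: escrow=50, emergency=1200, payroll=750
Event 4 (transfer 250 escrow -> payroll): escrow: 50 - 250 = -200, payroll: 750 + 250 = 1000. Balances: escrow=-200, emergency=1200, payroll=1000
Event 5 (withdraw 200 from payroll): payroll: 1000 - 200 = 800. Balances: escrow=-200, emergency=1200, payroll=800
Event 6 (deposit 50 to payroll): payroll: 800 + 50 = 850. Balances: escrow=-200, emergency=1200, payroll=850
Event 7 (deposit 350 to payroll): payroll: 850 + 350 = 1200. Balances: escrow=-200, emergency=1200, payroll=1200
Event 8 (deposit 400 to escrow): escrow: -200 + 400 = 200. Balances: escrow=200, emergency=1200, payroll=1200
Event 9 (deposit 50 to escrow): escrow: 200 + 50 = 250. Balances: escrow=250, emergency=1200, payroll=1200
Event 10 (transfer 100 payroll -> escrow): payroll: 1200 - 100 = 1100, escrow: 250 + 100 = 350. Balances: escrow=350, emergency=1200, payroll=1100
Event 11 (transfer 50 payroll -> escrow): payroll: 1100 - 50 = 1050, escrow: 350 + 50 = 400. Balances: escrow=400, emergency=1200, payroll=1050
Event 12 (withdraw 200 from emergency): emergency: 1200 - 200 = 1000. Balances: escrow=400, emergency=1000, payroll=1050

Final balance of escrow: 400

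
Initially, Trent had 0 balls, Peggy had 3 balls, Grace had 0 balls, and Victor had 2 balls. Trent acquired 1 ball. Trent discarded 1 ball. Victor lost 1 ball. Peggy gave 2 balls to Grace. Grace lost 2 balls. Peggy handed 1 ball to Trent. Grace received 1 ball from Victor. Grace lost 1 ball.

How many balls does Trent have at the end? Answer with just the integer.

Tracking counts step by step:
Start: Trent=0, Peggy=3, Grace=0, Victor=2
Event 1 (Trent +1): Trent: 0 -> 1. State: Trent=1, Peggy=3, Grace=0, Victor=2
Event 2 (Trent -1): Trent: 1 -> 0. State: Trent=0, Peggy=3, Grace=0, Victor=2
Event 3 (Victor -1): Victor: 2 -> 1. State: Trent=0, Peggy=3, Grace=0, Victor=1
Event 4 (Peggy -> Grace, 2): Peggy: 3 -> 1, Grace: 0 -> 2. State: Trent=0, Peggy=1, Grace=2, Victor=1
Event 5 (Grace -2): Grace: 2 -> 0. State: Trent=0, Peggy=1, Grace=0, Victor=1
Event 6 (Peggy -> Trent, 1): Peggy: 1 -> 0, Trent: 0 -> 1. State: Trent=1, Peggy=0, Grace=0, Victor=1
Event 7 (Victor -> Grace, 1): Victor: 1 -> 0, Grace: 0 -> 1. State: Trent=1, Peggy=0, Grace=1, Victor=0
Event 8 (Grace -1): Grace: 1 -> 0. State: Trent=1, Peggy=0, Grace=0, Victor=0

Trent's final count: 1

Answer: 1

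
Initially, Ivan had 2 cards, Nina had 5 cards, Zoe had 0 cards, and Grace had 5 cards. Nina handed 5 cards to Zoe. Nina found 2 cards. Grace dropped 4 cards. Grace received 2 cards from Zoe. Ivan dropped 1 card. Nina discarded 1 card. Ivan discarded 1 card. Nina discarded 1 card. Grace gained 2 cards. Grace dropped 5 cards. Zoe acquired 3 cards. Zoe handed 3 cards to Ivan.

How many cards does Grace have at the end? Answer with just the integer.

Answer: 0

Derivation:
Tracking counts step by step:
Start: Ivan=2, Nina=5, Zoe=0, Grace=5
Event 1 (Nina -> Zoe, 5): Nina: 5 -> 0, Zoe: 0 -> 5. State: Ivan=2, Nina=0, Zoe=5, Grace=5
Event 2 (Nina +2): Nina: 0 -> 2. State: Ivan=2, Nina=2, Zoe=5, Grace=5
Event 3 (Grace -4): Grace: 5 -> 1. State: Ivan=2, Nina=2, Zoe=5, Grace=1
Event 4 (Zoe -> Grace, 2): Zoe: 5 -> 3, Grace: 1 -> 3. State: Ivan=2, Nina=2, Zoe=3, Grace=3
Event 5 (Ivan -1): Ivan: 2 -> 1. State: Ivan=1, Nina=2, Zoe=3, Grace=3
Event 6 (Nina -1): Nina: 2 -> 1. State: Ivan=1, Nina=1, Zoe=3, Grace=3
Event 7 (Ivan -1): Ivan: 1 -> 0. State: Ivan=0, Nina=1, Zoe=3, Grace=3
Event 8 (Nina -1): Nina: 1 -> 0. State: Ivan=0, Nina=0, Zoe=3, Grace=3
Event 9 (Grace +2): Grace: 3 -> 5. State: Ivan=0, Nina=0, Zoe=3, Grace=5
Event 10 (Grace -5): Grace: 5 -> 0. State: Ivan=0, Nina=0, Zoe=3, Grace=0
Event 11 (Zoe +3): Zoe: 3 -> 6. State: Ivan=0, Nina=0, Zoe=6, Grace=0
Event 12 (Zoe -> Ivan, 3): Zoe: 6 -> 3, Ivan: 0 -> 3. State: Ivan=3, Nina=0, Zoe=3, Grace=0

Grace's final count: 0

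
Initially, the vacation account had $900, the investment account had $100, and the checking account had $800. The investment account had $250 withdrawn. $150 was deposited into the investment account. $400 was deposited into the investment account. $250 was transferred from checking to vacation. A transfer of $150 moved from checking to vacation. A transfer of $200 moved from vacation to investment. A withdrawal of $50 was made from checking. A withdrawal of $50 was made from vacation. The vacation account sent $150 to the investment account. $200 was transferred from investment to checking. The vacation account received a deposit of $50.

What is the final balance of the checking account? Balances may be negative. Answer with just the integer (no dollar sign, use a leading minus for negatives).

Answer: 550

Derivation:
Tracking account balances step by step:
Start: vacation=900, investment=100, checking=800
Event 1 (withdraw 250 from investment): investment: 100 - 250 = -150. Balances: vacation=900, investment=-150, checking=800
Event 2 (deposit 150 to investment): investment: -150 + 150 = 0. Balances: vacation=900, investment=0, checking=800
Event 3 (deposit 400 to investment): investment: 0 + 400 = 400. Balances: vacation=900, investment=400, checking=800
Event 4 (transfer 250 checking -> vacation): checking: 800 - 250 = 550, vacation: 900 + 250 = 1150. Balances: vacation=1150, investment=400, checking=550
Event 5 (transfer 150 checking -> vacation): checking: 550 - 150 = 400, vacation: 1150 + 150 = 1300. Balances: vacation=1300, investment=400, checking=400
Event 6 (transfer 200 vacation -> investment): vacation: 1300 - 200 = 1100, investment: 400 + 200 = 600. Balances: vacation=1100, investment=600, checking=400
Event 7 (withdraw 50 from checking): checking: 400 - 50 = 350. Balances: vacation=1100, investment=600, checking=350
Event 8 (withdraw 50 from vacation): vacation: 1100 - 50 = 1050. Balances: vacation=1050, investment=600, checking=350
Event 9 (transfer 150 vacation -> investment): vacation: 1050 - 150 = 900, investment: 600 + 150 = 750. Balances: vacation=900, investment=750, checking=350
Event 10 (transfer 200 investment -> checking): investment: 750 - 200 = 550, checking: 350 + 200 = 550. Balances: vacation=900, investment=550, checking=550
Event 11 (deposit 50 to vacation): vacation: 900 + 50 = 950. Balances: vacation=950, investment=550, checking=550

Final balance of checking: 550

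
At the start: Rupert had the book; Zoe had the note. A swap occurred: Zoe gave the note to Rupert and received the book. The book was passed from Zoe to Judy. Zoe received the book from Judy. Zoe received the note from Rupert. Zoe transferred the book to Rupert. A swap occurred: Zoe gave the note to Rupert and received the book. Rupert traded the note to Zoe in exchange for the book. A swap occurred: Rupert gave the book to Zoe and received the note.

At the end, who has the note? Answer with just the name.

Tracking all object holders:
Start: book:Rupert, note:Zoe
Event 1 (swap note<->book: now note:Rupert, book:Zoe). State: book:Zoe, note:Rupert
Event 2 (give book: Zoe -> Judy). State: book:Judy, note:Rupert
Event 3 (give book: Judy -> Zoe). State: book:Zoe, note:Rupert
Event 4 (give note: Rupert -> Zoe). State: book:Zoe, note:Zoe
Event 5 (give book: Zoe -> Rupert). State: book:Rupert, note:Zoe
Event 6 (swap note<->book: now note:Rupert, book:Zoe). State: book:Zoe, note:Rupert
Event 7 (swap note<->book: now note:Zoe, book:Rupert). State: book:Rupert, note:Zoe
Event 8 (swap book<->note: now book:Zoe, note:Rupert). State: book:Zoe, note:Rupert

Final state: book:Zoe, note:Rupert
The note is held by Rupert.

Answer: Rupert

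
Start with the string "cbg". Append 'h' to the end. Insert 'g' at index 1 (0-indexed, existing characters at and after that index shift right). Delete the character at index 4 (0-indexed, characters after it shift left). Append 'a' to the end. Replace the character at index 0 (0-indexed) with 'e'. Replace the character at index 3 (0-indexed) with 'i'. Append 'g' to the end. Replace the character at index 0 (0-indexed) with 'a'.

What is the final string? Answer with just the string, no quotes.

Answer: agbiag

Derivation:
Applying each edit step by step:
Start: "cbg"
Op 1 (append 'h'): "cbg" -> "cbgh"
Op 2 (insert 'g' at idx 1): "cbgh" -> "cgbgh"
Op 3 (delete idx 4 = 'h'): "cgbgh" -> "cgbg"
Op 4 (append 'a'): "cgbg" -> "cgbga"
Op 5 (replace idx 0: 'c' -> 'e'): "cgbga" -> "egbga"
Op 6 (replace idx 3: 'g' -> 'i'): "egbga" -> "egbia"
Op 7 (append 'g'): "egbia" -> "egbiag"
Op 8 (replace idx 0: 'e' -> 'a'): "egbiag" -> "agbiag"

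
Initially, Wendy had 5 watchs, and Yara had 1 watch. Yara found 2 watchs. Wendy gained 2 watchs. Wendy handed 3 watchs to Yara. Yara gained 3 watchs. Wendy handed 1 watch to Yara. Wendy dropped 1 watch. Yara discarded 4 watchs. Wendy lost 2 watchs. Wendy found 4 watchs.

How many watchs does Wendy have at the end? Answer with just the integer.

Tracking counts step by step:
Start: Wendy=5, Yara=1
Event 1 (Yara +2): Yara: 1 -> 3. State: Wendy=5, Yara=3
Event 2 (Wendy +2): Wendy: 5 -> 7. State: Wendy=7, Yara=3
Event 3 (Wendy -> Yara, 3): Wendy: 7 -> 4, Yara: 3 -> 6. State: Wendy=4, Yara=6
Event 4 (Yara +3): Yara: 6 -> 9. State: Wendy=4, Yara=9
Event 5 (Wendy -> Yara, 1): Wendy: 4 -> 3, Yara: 9 -> 10. State: Wendy=3, Yara=10
Event 6 (Wendy -1): Wendy: 3 -> 2. State: Wendy=2, Yara=10
Event 7 (Yara -4): Yara: 10 -> 6. State: Wendy=2, Yara=6
Event 8 (Wendy -2): Wendy: 2 -> 0. State: Wendy=0, Yara=6
Event 9 (Wendy +4): Wendy: 0 -> 4. State: Wendy=4, Yara=6

Wendy's final count: 4

Answer: 4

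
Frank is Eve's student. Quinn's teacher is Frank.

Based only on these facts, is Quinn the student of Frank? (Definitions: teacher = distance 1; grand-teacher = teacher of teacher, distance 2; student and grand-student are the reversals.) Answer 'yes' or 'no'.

Answer: yes

Derivation:
Reconstructing the teacher chain from the given facts:
  Eve -> Frank -> Quinn
(each arrow means 'teacher of the next')
Positions in the chain (0 = top):
  position of Eve: 0
  position of Frank: 1
  position of Quinn: 2

Quinn is at position 2, Frank is at position 1; signed distance (j - i) = -1.
'student' requires j - i = -1. Actual distance is -1, so the relation HOLDS.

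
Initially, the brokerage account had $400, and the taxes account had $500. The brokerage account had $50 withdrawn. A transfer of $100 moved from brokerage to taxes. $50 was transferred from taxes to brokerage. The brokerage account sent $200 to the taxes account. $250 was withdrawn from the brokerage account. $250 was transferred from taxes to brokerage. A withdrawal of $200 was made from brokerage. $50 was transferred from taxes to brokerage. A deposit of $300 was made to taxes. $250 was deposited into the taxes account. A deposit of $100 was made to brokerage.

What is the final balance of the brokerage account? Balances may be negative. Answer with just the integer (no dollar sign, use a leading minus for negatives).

Answer: 50

Derivation:
Tracking account balances step by step:
Start: brokerage=400, taxes=500
Event 1 (withdraw 50 from brokerage): brokerage: 400 - 50 = 350. Balances: brokerage=350, taxes=500
Event 2 (transfer 100 brokerage -> taxes): brokerage: 350 - 100 = 250, taxes: 500 + 100 = 600. Balances: brokerage=250, taxes=600
Event 3 (transfer 50 taxes -> brokerage): taxes: 600 - 50 = 550, brokerage: 250 + 50 = 300. Balances: brokerage=300, taxes=550
Event 4 (transfer 200 brokerage -> taxes): brokerage: 300 - 200 = 100, taxes: 550 + 200 = 750. Balances: brokerage=100, taxes=750
Event 5 (withdraw 250 from brokerage): brokerage: 100 - 250 = -150. Balances: brokerage=-150, taxes=750
Event 6 (transfer 250 taxes -> brokerage): taxes: 750 - 250 = 500, brokerage: -150 + 250 = 100. Balances: brokerage=100, taxes=500
Event 7 (withdraw 200 from brokerage): brokerage: 100 - 200 = -100. Balances: brokerage=-100, taxes=500
Event 8 (transfer 50 taxes -> brokerage): taxes: 500 - 50 = 450, brokerage: -100 + 50 = -50. Balances: brokerage=-50, taxes=450
Event 9 (deposit 300 to taxes): taxes: 450 + 300 = 750. Balances: brokerage=-50, taxes=750
Event 10 (deposit 250 to taxes): taxes: 750 + 250 = 1000. Balances: brokerage=-50, taxes=1000
Event 11 (deposit 100 to brokerage): brokerage: -50 + 100 = 50. Balances: brokerage=50, taxes=1000

Final balance of brokerage: 50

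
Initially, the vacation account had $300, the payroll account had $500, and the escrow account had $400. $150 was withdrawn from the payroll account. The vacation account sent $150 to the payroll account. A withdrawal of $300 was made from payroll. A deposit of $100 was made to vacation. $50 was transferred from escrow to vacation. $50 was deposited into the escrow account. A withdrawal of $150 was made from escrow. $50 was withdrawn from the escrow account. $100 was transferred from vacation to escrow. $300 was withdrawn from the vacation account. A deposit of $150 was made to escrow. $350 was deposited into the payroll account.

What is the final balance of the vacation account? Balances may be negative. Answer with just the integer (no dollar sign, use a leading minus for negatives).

Tracking account balances step by step:
Start: vacation=300, payroll=500, escrow=400
Event 1 (withdraw 150 from payroll): payroll: 500 - 150 = 350. Balances: vacation=300, payroll=350, escrow=400
Event 2 (transfer 150 vacation -> payroll): vacation: 300 - 150 = 150, payroll: 350 + 150 = 500. Balances: vacation=150, payroll=500, escrow=400
Event 3 (withdraw 300 from payroll): payroll: 500 - 300 = 200. Balances: vacation=150, payroll=200, escrow=400
Event 4 (deposit 100 to vacation): vacation: 150 + 100 = 250. Balances: vacation=250, payroll=200, escrow=400
Event 5 (transfer 50 escrow -> vacation): escrow: 400 - 50 = 350, vacation: 250 + 50 = 300. Balances: vacation=300, payroll=200, escrow=350
Event 6 (deposit 50 to escrow): escrow: 350 + 50 = 400. Balances: vacation=300, payroll=200, escrow=400
Event 7 (withdraw 150 from escrow): escrow: 400 - 150 = 250. Balances: vacation=300, payroll=200, escrow=250
Event 8 (withdraw 50 from escrow): escrow: 250 - 50 = 200. Balances: vacation=300, payroll=200, escrow=200
Event 9 (transfer 100 vacation -> escrow): vacation: 300 - 100 = 200, escrow: 200 + 100 = 300. Balances: vacation=200, payroll=200, escrow=300
Event 10 (withdraw 300 from vacation): vacation: 200 - 300 = -100. Balances: vacation=-100, payroll=200, escrow=300
Event 11 (deposit 150 to escrow): escrow: 300 + 150 = 450. Balances: vacation=-100, payroll=200, escrow=450
Event 12 (deposit 350 to payroll): payroll: 200 + 350 = 550. Balances: vacation=-100, payroll=550, escrow=450

Final balance of vacation: -100

Answer: -100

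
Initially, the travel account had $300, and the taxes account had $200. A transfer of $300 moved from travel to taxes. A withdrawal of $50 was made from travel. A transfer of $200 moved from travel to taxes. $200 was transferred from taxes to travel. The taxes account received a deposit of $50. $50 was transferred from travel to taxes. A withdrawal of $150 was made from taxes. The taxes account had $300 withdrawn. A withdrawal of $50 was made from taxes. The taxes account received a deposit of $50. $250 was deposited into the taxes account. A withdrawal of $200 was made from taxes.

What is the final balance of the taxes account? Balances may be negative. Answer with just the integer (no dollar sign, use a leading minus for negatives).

Answer: 200

Derivation:
Tracking account balances step by step:
Start: travel=300, taxes=200
Event 1 (transfer 300 travel -> taxes): travel: 300 - 300 = 0, taxes: 200 + 300 = 500. Balances: travel=0, taxes=500
Event 2 (withdraw 50 from travel): travel: 0 - 50 = -50. Balances: travel=-50, taxes=500
Event 3 (transfer 200 travel -> taxes): travel: -50 - 200 = -250, taxes: 500 + 200 = 700. Balances: travel=-250, taxes=700
Event 4 (transfer 200 taxes -> travel): taxes: 700 - 200 = 500, travel: -250 + 200 = -50. Balances: travel=-50, taxes=500
Event 5 (deposit 50 to taxes): taxes: 500 + 50 = 550. Balances: travel=-50, taxes=550
Event 6 (transfer 50 travel -> taxes): travel: -50 - 50 = -100, taxes: 550 + 50 = 600. Balances: travel=-100, taxes=600
Event 7 (withdraw 150 from taxes): taxes: 600 - 150 = 450. Balances: travel=-100, taxes=450
Event 8 (withdraw 300 from taxes): taxes: 450 - 300 = 150. Balances: travel=-100, taxes=150
Event 9 (withdraw 50 from taxes): taxes: 150 - 50 = 100. Balances: travel=-100, taxes=100
Event 10 (deposit 50 to taxes): taxes: 100 + 50 = 150. Balances: travel=-100, taxes=150
Event 11 (deposit 250 to taxes): taxes: 150 + 250 = 400. Balances: travel=-100, taxes=400
Event 12 (withdraw 200 from taxes): taxes: 400 - 200 = 200. Balances: travel=-100, taxes=200

Final balance of taxes: 200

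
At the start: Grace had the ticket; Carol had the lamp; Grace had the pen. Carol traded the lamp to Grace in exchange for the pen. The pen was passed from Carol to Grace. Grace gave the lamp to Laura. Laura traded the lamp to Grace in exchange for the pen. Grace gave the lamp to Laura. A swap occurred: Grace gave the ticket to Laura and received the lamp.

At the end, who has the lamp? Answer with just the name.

Answer: Grace

Derivation:
Tracking all object holders:
Start: ticket:Grace, lamp:Carol, pen:Grace
Event 1 (swap lamp<->pen: now lamp:Grace, pen:Carol). State: ticket:Grace, lamp:Grace, pen:Carol
Event 2 (give pen: Carol -> Grace). State: ticket:Grace, lamp:Grace, pen:Grace
Event 3 (give lamp: Grace -> Laura). State: ticket:Grace, lamp:Laura, pen:Grace
Event 4 (swap lamp<->pen: now lamp:Grace, pen:Laura). State: ticket:Grace, lamp:Grace, pen:Laura
Event 5 (give lamp: Grace -> Laura). State: ticket:Grace, lamp:Laura, pen:Laura
Event 6 (swap ticket<->lamp: now ticket:Laura, lamp:Grace). State: ticket:Laura, lamp:Grace, pen:Laura

Final state: ticket:Laura, lamp:Grace, pen:Laura
The lamp is held by Grace.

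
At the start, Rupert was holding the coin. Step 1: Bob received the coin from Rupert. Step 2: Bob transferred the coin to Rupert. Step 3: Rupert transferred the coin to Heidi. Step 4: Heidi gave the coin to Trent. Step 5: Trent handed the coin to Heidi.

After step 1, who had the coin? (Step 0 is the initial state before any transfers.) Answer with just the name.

Answer: Bob

Derivation:
Tracking the coin holder through step 1:
After step 0 (start): Rupert
After step 1: Bob

At step 1, the holder is Bob.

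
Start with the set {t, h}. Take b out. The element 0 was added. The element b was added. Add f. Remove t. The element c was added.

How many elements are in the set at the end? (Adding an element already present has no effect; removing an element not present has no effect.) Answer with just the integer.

Answer: 5

Derivation:
Tracking the set through each operation:
Start: {h, t}
Event 1 (remove b): not present, no change. Set: {h, t}
Event 2 (add 0): added. Set: {0, h, t}
Event 3 (add b): added. Set: {0, b, h, t}
Event 4 (add f): added. Set: {0, b, f, h, t}
Event 5 (remove t): removed. Set: {0, b, f, h}
Event 6 (add c): added. Set: {0, b, c, f, h}

Final set: {0, b, c, f, h} (size 5)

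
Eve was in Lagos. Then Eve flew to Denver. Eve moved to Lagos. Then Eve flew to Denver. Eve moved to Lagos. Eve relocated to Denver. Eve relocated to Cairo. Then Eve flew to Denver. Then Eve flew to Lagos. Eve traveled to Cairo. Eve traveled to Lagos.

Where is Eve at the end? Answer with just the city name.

Tracking Eve's location:
Start: Eve is in Lagos.
After move 1: Lagos -> Denver. Eve is in Denver.
After move 2: Denver -> Lagos. Eve is in Lagos.
After move 3: Lagos -> Denver. Eve is in Denver.
After move 4: Denver -> Lagos. Eve is in Lagos.
After move 5: Lagos -> Denver. Eve is in Denver.
After move 6: Denver -> Cairo. Eve is in Cairo.
After move 7: Cairo -> Denver. Eve is in Denver.
After move 8: Denver -> Lagos. Eve is in Lagos.
After move 9: Lagos -> Cairo. Eve is in Cairo.
After move 10: Cairo -> Lagos. Eve is in Lagos.

Answer: Lagos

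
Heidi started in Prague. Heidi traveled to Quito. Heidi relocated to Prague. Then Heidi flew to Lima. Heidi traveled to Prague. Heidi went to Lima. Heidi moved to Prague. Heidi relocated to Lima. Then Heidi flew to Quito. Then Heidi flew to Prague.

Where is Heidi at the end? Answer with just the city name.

Tracking Heidi's location:
Start: Heidi is in Prague.
After move 1: Prague -> Quito. Heidi is in Quito.
After move 2: Quito -> Prague. Heidi is in Prague.
After move 3: Prague -> Lima. Heidi is in Lima.
After move 4: Lima -> Prague. Heidi is in Prague.
After move 5: Prague -> Lima. Heidi is in Lima.
After move 6: Lima -> Prague. Heidi is in Prague.
After move 7: Prague -> Lima. Heidi is in Lima.
After move 8: Lima -> Quito. Heidi is in Quito.
After move 9: Quito -> Prague. Heidi is in Prague.

Answer: Prague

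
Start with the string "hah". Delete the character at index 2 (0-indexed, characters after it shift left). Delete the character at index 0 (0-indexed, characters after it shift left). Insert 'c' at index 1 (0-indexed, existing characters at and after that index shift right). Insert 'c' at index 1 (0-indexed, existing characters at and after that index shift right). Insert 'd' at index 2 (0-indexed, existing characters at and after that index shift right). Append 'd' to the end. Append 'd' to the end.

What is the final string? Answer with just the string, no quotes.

Applying each edit step by step:
Start: "hah"
Op 1 (delete idx 2 = 'h'): "hah" -> "ha"
Op 2 (delete idx 0 = 'h'): "ha" -> "a"
Op 3 (insert 'c' at idx 1): "a" -> "ac"
Op 4 (insert 'c' at idx 1): "ac" -> "acc"
Op 5 (insert 'd' at idx 2): "acc" -> "acdc"
Op 6 (append 'd'): "acdc" -> "acdcd"
Op 7 (append 'd'): "acdcd" -> "acdcdd"

Answer: acdcdd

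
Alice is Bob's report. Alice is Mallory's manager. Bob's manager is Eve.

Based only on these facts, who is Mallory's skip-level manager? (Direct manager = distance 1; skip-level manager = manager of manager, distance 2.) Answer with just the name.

Reconstructing the manager chain from the given facts:
  Eve -> Bob -> Alice -> Mallory
(each arrow means 'manager of the next')
Positions in the chain (0 = top):
  position of Eve: 0
  position of Bob: 1
  position of Alice: 2
  position of Mallory: 3

Mallory is at position 3; the skip-level manager is 2 steps up the chain, i.e. position 1: Bob.

Answer: Bob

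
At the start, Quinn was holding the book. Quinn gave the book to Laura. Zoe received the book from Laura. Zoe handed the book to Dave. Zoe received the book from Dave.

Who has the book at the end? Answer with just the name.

Answer: Zoe

Derivation:
Tracking the book through each event:
Start: Quinn has the book.
After event 1: Laura has the book.
After event 2: Zoe has the book.
After event 3: Dave has the book.
After event 4: Zoe has the book.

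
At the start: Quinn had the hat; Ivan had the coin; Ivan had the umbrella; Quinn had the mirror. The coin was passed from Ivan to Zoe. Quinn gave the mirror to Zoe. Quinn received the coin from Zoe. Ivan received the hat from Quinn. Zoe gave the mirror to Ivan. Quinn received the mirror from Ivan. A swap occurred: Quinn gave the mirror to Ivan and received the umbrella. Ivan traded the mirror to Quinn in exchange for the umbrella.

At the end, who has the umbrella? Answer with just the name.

Answer: Ivan

Derivation:
Tracking all object holders:
Start: hat:Quinn, coin:Ivan, umbrella:Ivan, mirror:Quinn
Event 1 (give coin: Ivan -> Zoe). State: hat:Quinn, coin:Zoe, umbrella:Ivan, mirror:Quinn
Event 2 (give mirror: Quinn -> Zoe). State: hat:Quinn, coin:Zoe, umbrella:Ivan, mirror:Zoe
Event 3 (give coin: Zoe -> Quinn). State: hat:Quinn, coin:Quinn, umbrella:Ivan, mirror:Zoe
Event 4 (give hat: Quinn -> Ivan). State: hat:Ivan, coin:Quinn, umbrella:Ivan, mirror:Zoe
Event 5 (give mirror: Zoe -> Ivan). State: hat:Ivan, coin:Quinn, umbrella:Ivan, mirror:Ivan
Event 6 (give mirror: Ivan -> Quinn). State: hat:Ivan, coin:Quinn, umbrella:Ivan, mirror:Quinn
Event 7 (swap mirror<->umbrella: now mirror:Ivan, umbrella:Quinn). State: hat:Ivan, coin:Quinn, umbrella:Quinn, mirror:Ivan
Event 8 (swap mirror<->umbrella: now mirror:Quinn, umbrella:Ivan). State: hat:Ivan, coin:Quinn, umbrella:Ivan, mirror:Quinn

Final state: hat:Ivan, coin:Quinn, umbrella:Ivan, mirror:Quinn
The umbrella is held by Ivan.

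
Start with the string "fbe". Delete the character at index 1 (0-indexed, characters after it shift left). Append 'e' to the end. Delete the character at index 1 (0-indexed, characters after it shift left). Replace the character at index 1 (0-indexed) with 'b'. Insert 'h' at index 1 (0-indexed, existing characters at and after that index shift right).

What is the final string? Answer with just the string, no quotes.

Answer: fhb

Derivation:
Applying each edit step by step:
Start: "fbe"
Op 1 (delete idx 1 = 'b'): "fbe" -> "fe"
Op 2 (append 'e'): "fe" -> "fee"
Op 3 (delete idx 1 = 'e'): "fee" -> "fe"
Op 4 (replace idx 1: 'e' -> 'b'): "fe" -> "fb"
Op 5 (insert 'h' at idx 1): "fb" -> "fhb"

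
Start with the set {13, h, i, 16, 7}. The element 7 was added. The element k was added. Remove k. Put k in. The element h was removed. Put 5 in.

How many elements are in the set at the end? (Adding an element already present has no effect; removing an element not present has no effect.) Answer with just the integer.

Tracking the set through each operation:
Start: {13, 16, 7, h, i}
Event 1 (add 7): already present, no change. Set: {13, 16, 7, h, i}
Event 2 (add k): added. Set: {13, 16, 7, h, i, k}
Event 3 (remove k): removed. Set: {13, 16, 7, h, i}
Event 4 (add k): added. Set: {13, 16, 7, h, i, k}
Event 5 (remove h): removed. Set: {13, 16, 7, i, k}
Event 6 (add 5): added. Set: {13, 16, 5, 7, i, k}

Final set: {13, 16, 5, 7, i, k} (size 6)

Answer: 6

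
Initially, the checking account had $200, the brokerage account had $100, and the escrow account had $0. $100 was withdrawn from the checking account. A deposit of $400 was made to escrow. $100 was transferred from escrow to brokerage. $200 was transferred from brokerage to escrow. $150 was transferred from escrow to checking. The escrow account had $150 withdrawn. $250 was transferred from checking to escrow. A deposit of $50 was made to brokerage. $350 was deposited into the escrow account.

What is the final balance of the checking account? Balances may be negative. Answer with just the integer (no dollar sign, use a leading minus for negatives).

Tracking account balances step by step:
Start: checking=200, brokerage=100, escrow=0
Event 1 (withdraw 100 from checking): checking: 200 - 100 = 100. Balances: checking=100, brokerage=100, escrow=0
Event 2 (deposit 400 to escrow): escrow: 0 + 400 = 400. Balances: checking=100, brokerage=100, escrow=400
Event 3 (transfer 100 escrow -> brokerage): escrow: 400 - 100 = 300, brokerage: 100 + 100 = 200. Balances: checking=100, brokerage=200, escrow=300
Event 4 (transfer 200 brokerage -> escrow): brokerage: 200 - 200 = 0, escrow: 300 + 200 = 500. Balances: checking=100, brokerage=0, escrow=500
Event 5 (transfer 150 escrow -> checking): escrow: 500 - 150 = 350, checking: 100 + 150 = 250. Balances: checking=250, brokerage=0, escrow=350
Event 6 (withdraw 150 from escrow): escrow: 350 - 150 = 200. Balances: checking=250, brokerage=0, escrow=200
Event 7 (transfer 250 checking -> escrow): checking: 250 - 250 = 0, escrow: 200 + 250 = 450. Balances: checking=0, brokerage=0, escrow=450
Event 8 (deposit 50 to brokerage): brokerage: 0 + 50 = 50. Balances: checking=0, brokerage=50, escrow=450
Event 9 (deposit 350 to escrow): escrow: 450 + 350 = 800. Balances: checking=0, brokerage=50, escrow=800

Final balance of checking: 0

Answer: 0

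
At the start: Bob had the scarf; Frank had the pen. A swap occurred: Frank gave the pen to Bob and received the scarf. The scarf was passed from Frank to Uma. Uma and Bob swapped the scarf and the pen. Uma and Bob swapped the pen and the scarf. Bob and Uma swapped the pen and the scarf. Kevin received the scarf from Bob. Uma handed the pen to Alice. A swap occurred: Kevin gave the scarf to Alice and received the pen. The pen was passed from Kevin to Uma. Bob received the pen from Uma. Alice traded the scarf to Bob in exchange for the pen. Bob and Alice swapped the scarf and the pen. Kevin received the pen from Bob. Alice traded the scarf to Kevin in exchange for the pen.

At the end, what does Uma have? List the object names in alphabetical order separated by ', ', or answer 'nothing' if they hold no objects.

Tracking all object holders:
Start: scarf:Bob, pen:Frank
Event 1 (swap pen<->scarf: now pen:Bob, scarf:Frank). State: scarf:Frank, pen:Bob
Event 2 (give scarf: Frank -> Uma). State: scarf:Uma, pen:Bob
Event 3 (swap scarf<->pen: now scarf:Bob, pen:Uma). State: scarf:Bob, pen:Uma
Event 4 (swap pen<->scarf: now pen:Bob, scarf:Uma). State: scarf:Uma, pen:Bob
Event 5 (swap pen<->scarf: now pen:Uma, scarf:Bob). State: scarf:Bob, pen:Uma
Event 6 (give scarf: Bob -> Kevin). State: scarf:Kevin, pen:Uma
Event 7 (give pen: Uma -> Alice). State: scarf:Kevin, pen:Alice
Event 8 (swap scarf<->pen: now scarf:Alice, pen:Kevin). State: scarf:Alice, pen:Kevin
Event 9 (give pen: Kevin -> Uma). State: scarf:Alice, pen:Uma
Event 10 (give pen: Uma -> Bob). State: scarf:Alice, pen:Bob
Event 11 (swap scarf<->pen: now scarf:Bob, pen:Alice). State: scarf:Bob, pen:Alice
Event 12 (swap scarf<->pen: now scarf:Alice, pen:Bob). State: scarf:Alice, pen:Bob
Event 13 (give pen: Bob -> Kevin). State: scarf:Alice, pen:Kevin
Event 14 (swap scarf<->pen: now scarf:Kevin, pen:Alice). State: scarf:Kevin, pen:Alice

Final state: scarf:Kevin, pen:Alice
Uma holds: (nothing).

Answer: nothing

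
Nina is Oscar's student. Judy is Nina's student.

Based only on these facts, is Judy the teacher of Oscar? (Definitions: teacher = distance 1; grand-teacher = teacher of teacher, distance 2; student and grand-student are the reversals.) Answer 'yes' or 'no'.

Answer: no

Derivation:
Reconstructing the teacher chain from the given facts:
  Oscar -> Nina -> Judy
(each arrow means 'teacher of the next')
Positions in the chain (0 = top):
  position of Oscar: 0
  position of Nina: 1
  position of Judy: 2

Judy is at position 2, Oscar is at position 0; signed distance (j - i) = -2.
'teacher' requires j - i = 1. Actual distance is -2, so the relation does NOT hold.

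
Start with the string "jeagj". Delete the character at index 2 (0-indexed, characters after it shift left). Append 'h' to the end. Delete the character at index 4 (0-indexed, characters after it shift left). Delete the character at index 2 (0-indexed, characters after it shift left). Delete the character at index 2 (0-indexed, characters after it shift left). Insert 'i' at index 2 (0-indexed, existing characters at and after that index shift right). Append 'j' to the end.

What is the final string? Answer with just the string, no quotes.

Applying each edit step by step:
Start: "jeagj"
Op 1 (delete idx 2 = 'a'): "jeagj" -> "jegj"
Op 2 (append 'h'): "jegj" -> "jegjh"
Op 3 (delete idx 4 = 'h'): "jegjh" -> "jegj"
Op 4 (delete idx 2 = 'g'): "jegj" -> "jej"
Op 5 (delete idx 2 = 'j'): "jej" -> "je"
Op 6 (insert 'i' at idx 2): "je" -> "jei"
Op 7 (append 'j'): "jei" -> "jeij"

Answer: jeij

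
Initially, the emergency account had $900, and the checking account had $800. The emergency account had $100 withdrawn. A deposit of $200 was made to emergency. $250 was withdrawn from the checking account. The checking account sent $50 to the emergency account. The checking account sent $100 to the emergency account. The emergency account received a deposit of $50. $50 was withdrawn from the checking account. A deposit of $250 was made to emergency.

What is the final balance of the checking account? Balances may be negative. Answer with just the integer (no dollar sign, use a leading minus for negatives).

Tracking account balances step by step:
Start: emergency=900, checking=800
Event 1 (withdraw 100 from emergency): emergency: 900 - 100 = 800. Balances: emergency=800, checking=800
Event 2 (deposit 200 to emergency): emergency: 800 + 200 = 1000. Balances: emergency=1000, checking=800
Event 3 (withdraw 250 from checking): checking: 800 - 250 = 550. Balances: emergency=1000, checking=550
Event 4 (transfer 50 checking -> emergency): checking: 550 - 50 = 500, emergency: 1000 + 50 = 1050. Balances: emergency=1050, checking=500
Event 5 (transfer 100 checking -> emergency): checking: 500 - 100 = 400, emergency: 1050 + 100 = 1150. Balances: emergency=1150, checking=400
Event 6 (deposit 50 to emergency): emergency: 1150 + 50 = 1200. Balances: emergency=1200, checking=400
Event 7 (withdraw 50 from checking): checking: 400 - 50 = 350. Balances: emergency=1200, checking=350
Event 8 (deposit 250 to emergency): emergency: 1200 + 250 = 1450. Balances: emergency=1450, checking=350

Final balance of checking: 350

Answer: 350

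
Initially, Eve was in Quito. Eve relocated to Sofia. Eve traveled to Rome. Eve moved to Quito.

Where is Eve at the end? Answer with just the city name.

Answer: Quito

Derivation:
Tracking Eve's location:
Start: Eve is in Quito.
After move 1: Quito -> Sofia. Eve is in Sofia.
After move 2: Sofia -> Rome. Eve is in Rome.
After move 3: Rome -> Quito. Eve is in Quito.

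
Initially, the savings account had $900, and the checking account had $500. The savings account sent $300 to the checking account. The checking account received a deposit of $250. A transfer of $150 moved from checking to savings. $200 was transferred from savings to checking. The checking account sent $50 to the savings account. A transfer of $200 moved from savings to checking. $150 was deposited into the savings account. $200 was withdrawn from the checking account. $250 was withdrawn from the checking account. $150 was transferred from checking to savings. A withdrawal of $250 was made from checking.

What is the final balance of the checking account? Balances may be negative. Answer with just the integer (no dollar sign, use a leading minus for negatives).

Answer: 400

Derivation:
Tracking account balances step by step:
Start: savings=900, checking=500
Event 1 (transfer 300 savings -> checking): savings: 900 - 300 = 600, checking: 500 + 300 = 800. Balances: savings=600, checking=800
Event 2 (deposit 250 to checking): checking: 800 + 250 = 1050. Balances: savings=600, checking=1050
Event 3 (transfer 150 checking -> savings): checking: 1050 - 150 = 900, savings: 600 + 150 = 750. Balances: savings=750, checking=900
Event 4 (transfer 200 savings -> checking): savings: 750 - 200 = 550, checking: 900 + 200 = 1100. Balances: savings=550, checking=1100
Event 5 (transfer 50 checking -> savings): checking: 1100 - 50 = 1050, savings: 550 + 50 = 600. Balances: savings=600, checking=1050
Event 6 (transfer 200 savings -> checking): savings: 600 - 200 = 400, checking: 1050 + 200 = 1250. Balances: savings=400, checking=1250
Event 7 (deposit 150 to savings): savings: 400 + 150 = 550. Balances: savings=550, checking=1250
Event 8 (withdraw 200 from checking): checking: 1250 - 200 = 1050. Balances: savings=550, checking=1050
Event 9 (withdraw 250 from checking): checking: 1050 - 250 = 800. Balances: savings=550, checking=800
Event 10 (transfer 150 checking -> savings): checking: 800 - 150 = 650, savings: 550 + 150 = 700. Balances: savings=700, checking=650
Event 11 (withdraw 250 from checking): checking: 650 - 250 = 400. Balances: savings=700, checking=400

Final balance of checking: 400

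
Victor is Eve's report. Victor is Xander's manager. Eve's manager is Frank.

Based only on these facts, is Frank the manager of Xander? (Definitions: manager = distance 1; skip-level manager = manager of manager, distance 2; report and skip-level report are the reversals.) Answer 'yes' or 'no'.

Answer: no

Derivation:
Reconstructing the manager chain from the given facts:
  Frank -> Eve -> Victor -> Xander
(each arrow means 'manager of the next')
Positions in the chain (0 = top):
  position of Frank: 0
  position of Eve: 1
  position of Victor: 2
  position of Xander: 3

Frank is at position 0, Xander is at position 3; signed distance (j - i) = 3.
'manager' requires j - i = 1. Actual distance is 3, so the relation does NOT hold.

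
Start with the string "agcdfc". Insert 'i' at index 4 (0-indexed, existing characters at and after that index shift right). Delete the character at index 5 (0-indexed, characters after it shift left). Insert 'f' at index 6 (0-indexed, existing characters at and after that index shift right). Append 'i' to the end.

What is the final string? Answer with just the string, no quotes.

Applying each edit step by step:
Start: "agcdfc"
Op 1 (insert 'i' at idx 4): "agcdfc" -> "agcdifc"
Op 2 (delete idx 5 = 'f'): "agcdifc" -> "agcdic"
Op 3 (insert 'f' at idx 6): "agcdic" -> "agcdicf"
Op 4 (append 'i'): "agcdicf" -> "agcdicfi"

Answer: agcdicfi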